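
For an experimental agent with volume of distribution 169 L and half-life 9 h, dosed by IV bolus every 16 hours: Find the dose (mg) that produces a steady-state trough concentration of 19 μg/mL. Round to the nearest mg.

7799 mg

τ/t½ = 16/9 ≈ 1.7778, so f = (1/2)^(16/9) ≈ 0.291632.
Cmin,ss = (D/Vd)·f/(1−f), so D = Cmin,ss·Vd·(1−f)/f.
D = 19 × 169 × (1−f)/f ≈ 19 × 169 × 2.42898 ≈ 7799.45 mg.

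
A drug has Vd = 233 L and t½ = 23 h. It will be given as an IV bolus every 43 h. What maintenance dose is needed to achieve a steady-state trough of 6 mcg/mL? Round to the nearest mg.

3711 mg

τ/t½ = 43/23 ≈ 1.8696, so f = (1/2)^(43/23) ≈ 0.273656.
Cmin,ss = (D/Vd)·f/(1−f), so D = Cmin,ss·Vd·(1−f)/f.
D = 6 × 233 × (1−f)/f ≈ 6 × 233 × 2.65422 ≈ 3710.60 mg.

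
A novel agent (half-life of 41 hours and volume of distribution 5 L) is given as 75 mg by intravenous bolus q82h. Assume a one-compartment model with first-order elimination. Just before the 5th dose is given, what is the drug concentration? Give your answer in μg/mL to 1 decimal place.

5.0 μg/mL

f = (1/2)^(τ/t½) = (1/2)^(82/41) ≈ 0.2500.
C₀ = D/Vd = 75/5 ≈ 15.000 μg/mL.
Before the 5th dose, 4 doses have been given. Superposition: Cmin = C₀·(f + f² + … + f^4).
≈ 15.000 × (0.2500 + 0.0625 + 0.0156 + 0.0039) ≈ 15.000 × 0.3320 ≈ 4.980 μg/mL.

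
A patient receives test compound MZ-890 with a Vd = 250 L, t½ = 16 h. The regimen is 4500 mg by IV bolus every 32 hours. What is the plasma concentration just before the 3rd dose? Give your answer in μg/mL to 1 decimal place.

5.6 μg/mL

f = (1/2)^(τ/t½) = (1/2)^(32/16) ≈ 0.2500.
C₀ = D/Vd = 4500/250 ≈ 18.000 μg/mL.
Before the 3rd dose, 2 doses have been given. Superposition: Cmin = C₀·(f + f²).
≈ 18.000 × (0.2500 + 0.0625) ≈ 18.000 × 0.3125 ≈ 5.625 μg/mL.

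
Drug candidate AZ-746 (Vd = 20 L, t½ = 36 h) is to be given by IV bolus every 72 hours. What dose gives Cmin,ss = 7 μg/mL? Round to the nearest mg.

420 mg

τ/t½ = 72/36 ≈ 2, so f = (1/2)^(72/36) ≈ 0.250000.
Cmin,ss = (D/Vd)·f/(1−f), so D = Cmin,ss·Vd·(1−f)/f.
D = 7 × 20 × (1−f)/f ≈ 7 × 20 × 3.00000 ≈ 420.00 mg.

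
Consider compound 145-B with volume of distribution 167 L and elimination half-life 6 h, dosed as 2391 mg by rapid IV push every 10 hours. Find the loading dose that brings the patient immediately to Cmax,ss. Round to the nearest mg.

3490 mg

f = (1/2)^(10/6) ≈ 0.314980; accumulation ratio R = 1/(1−f) ≈ 1.45981.
Loading dose to hit Cmax,ss on first dose: D_load = D_maint·R ≈ 2391 × 1.45981 ≈ 3490.41 mg.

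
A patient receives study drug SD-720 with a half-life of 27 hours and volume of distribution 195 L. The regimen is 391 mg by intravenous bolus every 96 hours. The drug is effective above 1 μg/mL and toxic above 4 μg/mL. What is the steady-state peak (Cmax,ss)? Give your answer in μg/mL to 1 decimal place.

2.2 μg/mL

τ/t½ = 96/27 ≈ 3.5556, so fraction remaining f = (1/2)^(96/27) ≈ 0.0850.
At steady state, accumulation factor R = 1/(1 − e^(−kτ)) ≈ 1.0929.
Single-dose peak C₀ = D/Vd = 391/195 ≈ 2.005 μg/mL.
Steady-state peak Cmax,ss = C₀·R ≈ 2.005 × 1.0929 ≈ 2.191 μg/mL.
Peak 2.2 μg/mL vs MTC 4 μg/mL: below toxic threshold.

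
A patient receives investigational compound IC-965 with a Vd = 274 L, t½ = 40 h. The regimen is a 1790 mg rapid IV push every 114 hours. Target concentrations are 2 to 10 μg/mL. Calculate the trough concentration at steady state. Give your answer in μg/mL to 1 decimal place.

τ/t½ = 114/40 ≈ 2.85, so fraction remaining f = (1/2)^(114/40) ≈ 0.1387.
Each bolus raises the concentration by D/Vd = 1790/274 ≈ 6.533 μg/mL.
Steady-state trough Cmin,ss = C₀·f/(1−f) ≈ 6.533 × 0.1387/0.8613 ≈ 1.052 μg/mL.
Trough 1.1 μg/mL vs MEC 2 μg/mL: subtherapeutic.

1.1 μg/mL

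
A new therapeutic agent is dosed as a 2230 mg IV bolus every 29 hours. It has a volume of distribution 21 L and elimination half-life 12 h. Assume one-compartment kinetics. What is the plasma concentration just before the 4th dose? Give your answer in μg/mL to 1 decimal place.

24.3 μg/mL

f = (1/2)^(τ/t½) = (1/2)^(29/12) ≈ 0.1873.
C₀ = D/Vd = 2230/21 ≈ 106.190 μg/mL.
Before the 4th dose, 3 doses have been given. Superposition: Cmin = C₀·(f + f² + … + f^3).
≈ 106.190 × (0.1873 + 0.0351 + 0.0066) ≈ 106.190 × 0.2290 ≈ 24.318 μg/mL.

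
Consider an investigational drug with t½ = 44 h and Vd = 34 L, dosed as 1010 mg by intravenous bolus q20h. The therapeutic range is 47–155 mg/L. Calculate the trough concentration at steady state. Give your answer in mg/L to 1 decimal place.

80.2 mg/L

τ/t½ = 20/44 ≈ 0.45455, so fraction remaining f = (1/2)^(20/44) ≈ 0.7297.
Accumulation ratio R = 1/(1 − f) ≈ 1/0.2703 ≈ 3.6996.
Single-dose peak C₀ = D/Vd = 1010/34 ≈ 29.706 mg/L.
Steady-state peak Cmax,ss = C₀·R ≈ 29.706 × 3.6996 ≈ 109.900 mg/L.
Steady-state trough Cmin,ss = Cmax,ss·f ≈ 109.900 × 0.7297 ≈ 80.194 mg/L.
Trough 80.2 mg/L vs MEC 47 mg/L: adequate.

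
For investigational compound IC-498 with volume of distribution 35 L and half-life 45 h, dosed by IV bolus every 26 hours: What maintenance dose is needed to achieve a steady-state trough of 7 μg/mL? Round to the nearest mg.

121 mg

τ/t½ = 26/45 ≈ 0.57778, so f = (1/2)^(26/45) ≈ 0.669995.
Cmin,ss = (D/Vd)·f/(1−f), so D = Cmin,ss·Vd·(1−f)/f.
D = 7 × 35 × (1−f)/f ≈ 7 × 35 × 0.49255 ≈ 120.67 mg.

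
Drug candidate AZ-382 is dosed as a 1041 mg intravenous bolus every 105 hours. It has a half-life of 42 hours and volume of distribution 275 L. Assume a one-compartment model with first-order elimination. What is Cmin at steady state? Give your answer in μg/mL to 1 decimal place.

0.8 μg/mL

Over one 105-h interval, 105/42 ≈ 2.5 half-lives elapse, leaving f ≈ 0.1768 of each dose.
Each bolus raises the concentration by D/Vd = 1041/275 ≈ 3.785 μg/mL.
Steady-state trough Cmin,ss = C₀·f/(1−f) ≈ 3.785 × 0.1768/0.8232 ≈ 0.813 μg/mL.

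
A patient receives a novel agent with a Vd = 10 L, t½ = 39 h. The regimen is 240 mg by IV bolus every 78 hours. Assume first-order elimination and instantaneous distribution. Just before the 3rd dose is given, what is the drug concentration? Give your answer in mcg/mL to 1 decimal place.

7.5 mcg/mL

f = (1/2)^(τ/t½) = (1/2)^(78/39) ≈ 0.2500.
C₀ = D/Vd = 240/10 ≈ 24.000 mcg/mL.
Before the 3rd dose, 2 doses have been given. Superposition: Cmin = C₀·(f + f²).
≈ 24.000 × (0.2500 + 0.0625) ≈ 24.000 × 0.3125 ≈ 7.500 mcg/mL.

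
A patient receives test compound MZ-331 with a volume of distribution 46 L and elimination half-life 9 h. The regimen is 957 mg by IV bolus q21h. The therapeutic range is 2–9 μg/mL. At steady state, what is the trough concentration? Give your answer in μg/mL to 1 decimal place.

k = ln2/t½ = ln2/9 ≈ 0.077016 h⁻¹; fraction remaining f = e^(−kτ) = e^(−0.077016×21) ≈ 0.1984.
At steady state, accumulation factor R = 1/(1 − e^(−kτ)) ≈ 1.2475.
Each bolus raises the concentration by D/Vd = 957/46 ≈ 20.804 μg/mL.
Cmax,ss = C₀/(1 − f) ≈ 20.804/0.8016 ≈ 25.953 μg/mL.
One interval later, Cmin,ss = Cmax,ss·e^(−kτ) ≈ 25.953 × 0.1984 ≈ 5.149 μg/mL.
Trough 5.1 μg/mL vs MEC 2 μg/mL: adequate.

5.1 μg/mL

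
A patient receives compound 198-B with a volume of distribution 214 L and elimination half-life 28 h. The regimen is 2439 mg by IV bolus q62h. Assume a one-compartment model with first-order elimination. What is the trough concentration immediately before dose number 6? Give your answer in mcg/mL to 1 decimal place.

f = (1/2)^(τ/t½) = (1/2)^(62/28) ≈ 0.2155.
C₀ = D/Vd = 2439/214 ≈ 11.397 mcg/mL.
Before the 6th dose, 5 doses have been given. Superposition: Cmin = C₀·(f + f² + … + f^5).
≈ 11.397 × (0.2155 + 0.0464 + 0.0100 + 0.0022 + 0.0005) ≈ 11.397 × 0.2746 ≈ 3.130 mcg/mL.

3.1 mcg/mL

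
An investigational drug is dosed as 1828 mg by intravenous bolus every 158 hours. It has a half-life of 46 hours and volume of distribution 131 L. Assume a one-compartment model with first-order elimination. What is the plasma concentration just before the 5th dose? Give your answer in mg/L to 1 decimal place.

1.4 mg/L

f = (1/2)^(τ/t½) = (1/2)^(158/46) ≈ 0.0925.
C₀ = D/Vd = 1828/131 ≈ 13.954 mg/L.
Before the 5th dose, 4 doses have been given. Superposition: Cmin = C₀·(f + f² + … + f^4).
≈ 13.954 × (0.0925 + 0.0086 + 0.0008 + 0.0001) ≈ 13.954 × 0.1020 ≈ 1.423 mg/L.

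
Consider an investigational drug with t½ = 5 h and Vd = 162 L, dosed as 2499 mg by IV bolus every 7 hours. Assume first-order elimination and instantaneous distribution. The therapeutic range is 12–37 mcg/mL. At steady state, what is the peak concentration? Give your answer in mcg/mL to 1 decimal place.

24.8 mcg/mL

Over one 7-h interval, 7/5 ≈ 1.4 half-lives elapse, leaving f ≈ 0.3789 of each dose.
At steady state, accumulation factor R = 1/(1 − e^(−kτ)) ≈ 1.6100.
Single-dose peak C₀ = D/Vd = 2499/162 ≈ 15.426 mcg/mL.
Steady-state peak Cmax,ss = C₀·R ≈ 15.426 × 1.6100 ≈ 24.836 mcg/mL.
Peak 24.8 mcg/mL vs MTC 37 mcg/mL: below toxic threshold.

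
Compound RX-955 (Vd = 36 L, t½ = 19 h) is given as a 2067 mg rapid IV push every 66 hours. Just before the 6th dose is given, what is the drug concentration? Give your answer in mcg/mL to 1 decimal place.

5.7 mcg/mL

f = (1/2)^(τ/t½) = (1/2)^(66/19) ≈ 0.0900.
C₀ = D/Vd = 2067/36 ≈ 57.417 mcg/mL.
Before the 6th dose, 5 doses have been given. Superposition: Cmin = C₀·(f + f² + … + f^5).
≈ 57.417 × (0.0900 + 0.0081 + 0.0007 + 0.0001 + 0.0000) ≈ 57.417 × 0.0989 ≈ 5.679 mcg/mL.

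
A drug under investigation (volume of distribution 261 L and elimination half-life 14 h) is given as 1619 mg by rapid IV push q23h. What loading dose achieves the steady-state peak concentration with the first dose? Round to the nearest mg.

2382 mg

f = (1/2)^(23/14) ≈ 0.320222; accumulation ratio R = 1/(1−f) ≈ 1.47107.
Loading dose to hit Cmax,ss on first dose: D_load = D_maint·R ≈ 1619 × 1.47107 ≈ 2381.66 mg.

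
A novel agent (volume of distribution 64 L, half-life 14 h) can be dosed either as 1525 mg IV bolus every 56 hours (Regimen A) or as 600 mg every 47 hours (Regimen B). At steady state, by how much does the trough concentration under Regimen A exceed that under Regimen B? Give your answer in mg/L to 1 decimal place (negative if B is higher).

Regimen A: f = (1/2)^(56/14) ≈ 0.0625; Cmin,ss = (1525/64)·f/(1−f) ≈ 1.589 mg/L.
Regimen B: f = (1/2)^(47/14) ≈ 0.0976; Cmin,ss = (600/64)·f/(1−f) ≈ 1.014 mg/L.
Difference ≈ 1.589 − 1.014 ≈ 0.575 mg/L.

0.6 mg/L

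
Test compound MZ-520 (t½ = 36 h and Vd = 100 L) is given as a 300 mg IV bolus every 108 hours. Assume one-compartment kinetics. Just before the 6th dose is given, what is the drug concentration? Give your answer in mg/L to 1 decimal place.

f = (1/2)^(τ/t½) = (1/2)^(108/36) ≈ 0.1250.
C₀ = D/Vd = 300/100 ≈ 3.000 mg/L.
Before the 6th dose, 5 doses have been given. Superposition: Cmin = C₀·(f + f² + … + f^5).
≈ 3.000 × (0.1250 + 0.0156 + 0.0020 + 0.0002 + 0.0000) ≈ 3.000 × 0.1428 ≈ 0.428 mg/L.

0.4 mg/L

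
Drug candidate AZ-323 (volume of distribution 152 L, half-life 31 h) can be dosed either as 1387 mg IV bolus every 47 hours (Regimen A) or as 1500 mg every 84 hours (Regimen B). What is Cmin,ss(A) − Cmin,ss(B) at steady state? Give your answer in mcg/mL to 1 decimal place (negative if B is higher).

Regimen A: f = (1/2)^(47/31) ≈ 0.3496; Cmin,ss = (1387/152)·f/(1−f) ≈ 4.905 mcg/mL.
Regimen B: f = (1/2)^(84/31) ≈ 0.1529; Cmin,ss = (1500/152)·f/(1−f) ≈ 1.781 mcg/mL.
Difference ≈ 4.905 − 1.781 ≈ 3.124 mcg/mL.

3.1 mcg/mL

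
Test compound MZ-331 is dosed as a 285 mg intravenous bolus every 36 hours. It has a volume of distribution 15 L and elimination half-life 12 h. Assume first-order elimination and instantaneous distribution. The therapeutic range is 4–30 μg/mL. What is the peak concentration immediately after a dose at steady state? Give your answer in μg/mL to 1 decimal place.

21.7 μg/mL

τ = 36 h = 3 half-lives, so f = (1/2)^3 = 0.125.
At steady state, R = 1/(1 − 0.125) = 8/7.
Single-dose peak C₀ = D/Vd = 285/15 = 19 μg/mL.
Steady-state peak Cmax,ss = C₀·R = 19 × 8/7 ≈ 21.714 μg/mL.
Peak 21.7 μg/mL vs MTC 30 μg/mL: below toxic threshold.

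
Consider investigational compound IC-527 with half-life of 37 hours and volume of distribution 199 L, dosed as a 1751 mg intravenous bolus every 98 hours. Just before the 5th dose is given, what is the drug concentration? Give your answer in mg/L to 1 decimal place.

f = (1/2)^(τ/t½) = (1/2)^(98/37) ≈ 0.1595.
C₀ = D/Vd = 1751/199 ≈ 8.799 mg/L.
Before the 5th dose, 4 doses have been given. Superposition: Cmin = C₀·(f + f² + … + f^4).
≈ 8.799 × (0.1595 + 0.0254 + 0.0041 + 0.0006) ≈ 8.799 × 0.1896 ≈ 1.668 mg/L.

1.7 mg/L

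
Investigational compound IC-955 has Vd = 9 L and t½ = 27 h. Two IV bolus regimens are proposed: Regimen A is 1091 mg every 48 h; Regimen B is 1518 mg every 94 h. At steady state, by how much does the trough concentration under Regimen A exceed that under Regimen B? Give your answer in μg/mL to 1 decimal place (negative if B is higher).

33.3 μg/mL

Regimen A: f = (1/2)^(48/27) ≈ 0.2916; Cmin,ss = (1091/9)·f/(1−f) ≈ 49.899 μg/mL.
Regimen B: f = (1/2)^(94/27) ≈ 0.0895; Cmin,ss = (1518/9)·f/(1−f) ≈ 16.580 μg/mL.
Difference ≈ 49.899 − 16.580 ≈ 33.319 μg/mL.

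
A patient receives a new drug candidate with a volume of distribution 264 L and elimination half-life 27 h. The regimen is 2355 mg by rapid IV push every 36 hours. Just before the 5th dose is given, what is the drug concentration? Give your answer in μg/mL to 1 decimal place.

5.7 μg/mL

f = (1/2)^(τ/t½) = (1/2)^(36/27) ≈ 0.3969.
C₀ = D/Vd = 2355/264 ≈ 8.920 μg/mL.
Before the 5th dose, 4 doses have been given. Superposition: Cmin = C₀·(f + f² + … + f^4).
≈ 8.920 × (0.3969 + 0.1575 + 0.0625 + 0.0248) ≈ 8.920 × 0.6417 ≈ 5.724 μg/mL.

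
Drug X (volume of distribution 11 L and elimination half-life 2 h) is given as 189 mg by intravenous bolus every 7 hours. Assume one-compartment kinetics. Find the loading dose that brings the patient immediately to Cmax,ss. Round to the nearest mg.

f = (1/2)^(7/2) ≈ 0.088388; accumulation ratio R = 1/(1−f) ≈ 1.09696.
Loading dose to hit Cmax,ss on first dose: D_load = D_maint·R ≈ 189 × 1.09696 ≈ 207.33 mg.

207 mg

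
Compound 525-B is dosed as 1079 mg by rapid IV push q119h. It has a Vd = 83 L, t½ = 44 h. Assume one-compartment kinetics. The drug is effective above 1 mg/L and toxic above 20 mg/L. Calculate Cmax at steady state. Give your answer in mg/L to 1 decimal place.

15.4 mg/L

τ/t½ = 119/44 ≈ 2.7045, so fraction remaining f = (1/2)^(119/44) ≈ 0.1534.
At steady state, accumulation factor R = 1/(1 − e^(−kτ)) ≈ 1.1812.
Each bolus raises the concentration by D/Vd = 1079/83 ≈ 13.000 mg/L.
Steady-state peak Cmax,ss = C₀·R ≈ 13.000 × 1.1812 ≈ 15.356 mg/L.
Peak 15.4 mg/L vs MTC 20 mg/L: below toxic threshold.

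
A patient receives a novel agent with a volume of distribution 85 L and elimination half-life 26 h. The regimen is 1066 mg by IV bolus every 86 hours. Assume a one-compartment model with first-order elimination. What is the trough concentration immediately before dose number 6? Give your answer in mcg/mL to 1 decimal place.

f = (1/2)^(τ/t½) = (1/2)^(86/26) ≈ 0.1010.
C₀ = D/Vd = 1066/85 ≈ 12.541 mcg/mL.
Before the 6th dose, 5 doses have been given. Superposition: Cmin = C₀·(f + f² + … + f^5).
≈ 12.541 × (0.1010 + 0.0102 + 0.0010 + 0.0001 + 0.0000) ≈ 12.541 × 0.1123 ≈ 1.408 mcg/mL.

1.4 mcg/mL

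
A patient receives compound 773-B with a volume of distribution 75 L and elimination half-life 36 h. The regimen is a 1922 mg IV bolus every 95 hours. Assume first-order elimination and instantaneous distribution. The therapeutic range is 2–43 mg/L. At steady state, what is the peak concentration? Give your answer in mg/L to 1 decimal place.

k = ln2/t½ = ln2/36 ≈ 0.019254 h⁻¹; fraction remaining f = e^(−kτ) = e^(−0.019254×95) ≈ 0.1606.
Accumulation ratio R = 1/(1 − f) ≈ 1/0.8394 ≈ 1.1913.
Single-dose peak C₀ = D/Vd = 1922/75 ≈ 25.627 mg/L.
Cmax,ss = C₀/(1 − f) ≈ 25.627/0.8394 ≈ 30.530 mg/L.
Peak 30.5 mg/L vs MTC 43 mg/L: below toxic threshold.

30.5 mg/L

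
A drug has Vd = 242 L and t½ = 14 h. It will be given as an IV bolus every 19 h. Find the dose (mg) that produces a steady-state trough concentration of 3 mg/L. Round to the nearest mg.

1134 mg

τ/t½ = 19/14 ≈ 1.3571, so f = (1/2)^(19/14) ≈ 0.390355.
Cmin,ss = (D/Vd)·f/(1−f), so D = Cmin,ss·Vd·(1−f)/f.
D = 3 × 242 × (1−f)/f ≈ 3 × 242 × 1.56177 ≈ 1133.85 mg.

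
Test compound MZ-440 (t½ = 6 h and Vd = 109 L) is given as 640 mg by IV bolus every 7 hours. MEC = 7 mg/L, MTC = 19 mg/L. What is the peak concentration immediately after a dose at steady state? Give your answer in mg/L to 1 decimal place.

10.6 mg/L

τ/t½ = 7/6 ≈ 1.1667, so fraction remaining f = (1/2)^(7/6) ≈ 0.4454.
At steady state, accumulation factor R = 1/(1 − e^(−kτ)) ≈ 1.8031.
Single-dose peak C₀ = D/Vd = 640/109 ≈ 5.872 mg/L.
Steady-state peak Cmax,ss = C₀·R ≈ 5.872 × 1.8031 ≈ 10.588 mg/L.
Peak 10.6 mg/L vs MTC 19 mg/L: below toxic threshold.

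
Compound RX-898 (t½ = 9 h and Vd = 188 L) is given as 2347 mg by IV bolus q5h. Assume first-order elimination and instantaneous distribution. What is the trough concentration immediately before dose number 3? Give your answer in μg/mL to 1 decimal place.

f = (1/2)^(τ/t½) = (1/2)^(5/9) ≈ 0.6804.
C₀ = D/Vd = 2347/188 ≈ 12.484 μg/mL.
Before the 3rd dose, 2 doses have been given. Superposition: Cmin = C₀·(f + f²).
≈ 12.484 × (0.6804 + 0.4629) ≈ 12.484 × 1.1433 ≈ 14.273 μg/mL.

14.3 μg/mL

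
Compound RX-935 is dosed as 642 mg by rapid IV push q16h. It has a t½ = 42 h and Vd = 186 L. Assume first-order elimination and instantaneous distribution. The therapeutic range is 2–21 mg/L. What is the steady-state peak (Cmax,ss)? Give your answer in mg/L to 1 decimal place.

k = ln2/t½ = ln2/42 ≈ 0.016504 h⁻¹; fraction remaining f = e^(−kτ) = e^(−0.016504×16) ≈ 0.7679.
At steady state, accumulation factor R = 1/(1 − e^(−kτ)) ≈ 4.3085.
Single-dose peak C₀ = D/Vd = 642/186 ≈ 3.452 mg/L.
Cmax,ss = C₀/(1 − f) ≈ 3.452/0.2321 ≈ 14.873 mg/L.
Peak 14.9 mg/L vs MTC 21 mg/L: below toxic threshold.

14.9 mg/L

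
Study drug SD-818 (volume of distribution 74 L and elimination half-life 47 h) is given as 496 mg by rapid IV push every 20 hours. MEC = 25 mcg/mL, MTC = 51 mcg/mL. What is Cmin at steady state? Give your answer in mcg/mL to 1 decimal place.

19.5 mcg/mL

Over one 20-h interval, 20/47 ≈ 0.42553 half-lives elapse, leaving f ≈ 0.7446 of each dose.
Single-dose peak C₀ = D/Vd = 496/74 ≈ 6.703 mcg/mL.
Steady-state trough Cmin,ss = C₀·f/(1−f) ≈ 6.703 × 0.7446/0.2554 ≈ 19.542 mcg/mL.
Trough 19.5 mcg/mL vs MEC 25 mcg/mL: subtherapeutic.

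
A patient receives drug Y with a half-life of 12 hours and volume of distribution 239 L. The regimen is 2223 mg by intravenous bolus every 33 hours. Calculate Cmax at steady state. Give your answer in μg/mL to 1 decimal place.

10.9 μg/mL

k = ln2/t½ = ln2/12 ≈ 0.057762 h⁻¹; fraction remaining f = e^(−kτ) = e^(−0.057762×33) ≈ 0.1487.
At steady state, accumulation factor R = 1/(1 − e^(−kτ)) ≈ 1.1747.
Each bolus raises the concentration by D/Vd = 2223/239 ≈ 9.301 μg/mL.
Steady-state peak Cmax,ss = C₀·R ≈ 9.301 × 1.1747 ≈ 10.926 μg/mL.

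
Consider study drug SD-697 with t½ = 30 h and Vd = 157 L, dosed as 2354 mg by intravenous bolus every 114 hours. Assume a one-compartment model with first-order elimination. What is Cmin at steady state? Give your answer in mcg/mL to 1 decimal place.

1.2 mcg/mL

τ/t½ = 114/30 ≈ 3.8, so fraction remaining f = (1/2)^(114/30) ≈ 0.0718.
Accumulation ratio R = 1/(1 − f) ≈ 1/0.9282 ≈ 1.0774.
Each bolus raises the concentration by D/Vd = 2354/157 ≈ 14.994 mcg/mL.
Steady-state peak Cmax,ss = C₀·R ≈ 14.994 × 1.0774 ≈ 16.155 mcg/mL.
One interval later, Cmin,ss = Cmax,ss·e^(−kτ) ≈ 16.155 × 0.0718 ≈ 1.160 mcg/mL.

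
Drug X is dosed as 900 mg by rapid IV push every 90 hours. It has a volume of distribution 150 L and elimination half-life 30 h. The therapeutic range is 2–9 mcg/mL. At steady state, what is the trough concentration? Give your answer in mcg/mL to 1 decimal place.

0.9 mcg/mL

The dosing interval is 3 half-lives, so f = 2^(−3) = 0.125.
At steady state, R = 1/(1 − 0.125) = 8/7.
Single-dose peak C₀ = D/Vd = 900/150 = 6 mcg/mL.
Steady-state peak Cmax,ss = C₀·R = 6 × 8/7 ≈ 6.857 mcg/mL.
Steady-state trough Cmin,ss = Cmax,ss·f ≈ 6.857 × 0.125 ≈ 0.857 mcg/mL.
Trough 0.9 mcg/mL vs MEC 2 mcg/mL: subtherapeutic.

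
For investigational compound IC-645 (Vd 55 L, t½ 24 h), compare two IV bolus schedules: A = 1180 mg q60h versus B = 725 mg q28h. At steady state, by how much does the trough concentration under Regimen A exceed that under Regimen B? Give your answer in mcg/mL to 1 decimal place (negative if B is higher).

Regimen A: f = (1/2)^(60/24) ≈ 0.1768; Cmin,ss = (1180/55)·f/(1−f) ≈ 4.608 mcg/mL.
Regimen B: f = (1/2)^(28/24) ≈ 0.4454; Cmin,ss = (725/55)·f/(1−f) ≈ 10.586 mcg/mL.
Difference ≈ 4.608 − 10.586 ≈ -5.978 mcg/mL.

-6.0 mcg/mL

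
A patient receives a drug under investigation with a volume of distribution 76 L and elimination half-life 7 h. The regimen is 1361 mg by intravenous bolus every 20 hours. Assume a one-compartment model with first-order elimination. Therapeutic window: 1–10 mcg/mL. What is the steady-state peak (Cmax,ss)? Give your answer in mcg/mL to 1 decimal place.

k = ln2/t½ = ln2/7 ≈ 0.099021 h⁻¹; fraction remaining f = e^(−kτ) = e^(−0.099021×20) ≈ 0.1380.
Accumulation ratio R = 1/(1 − f) ≈ 1/0.8620 ≈ 1.1601.
Single-dose peak C₀ = D/Vd = 1361/76 ≈ 17.908 mcg/mL.
Steady-state peak Cmax,ss = C₀·R ≈ 17.908 × 1.1601 ≈ 20.775 mcg/mL.
Peak 20.8 mcg/mL vs MTC 10 mcg/mL: exceeds toxic threshold.

20.8 mcg/mL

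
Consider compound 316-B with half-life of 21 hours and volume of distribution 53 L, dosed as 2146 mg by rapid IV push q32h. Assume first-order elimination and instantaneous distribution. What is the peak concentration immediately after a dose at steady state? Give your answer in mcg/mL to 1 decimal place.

k = ln2/t½ = ln2/21 ≈ 0.033007 h⁻¹; fraction remaining f = e^(−kτ) = e^(−0.033007×32) ≈ 0.3478.
Accumulation ratio R = 1/(1 − f) ≈ 1/0.6522 ≈ 1.5333.
Single-dose peak C₀ = D/Vd = 2146/53 ≈ 40.491 mcg/mL.
Cmax,ss = C₀/(1 − f) ≈ 40.491/0.6522 ≈ 62.084 mcg/mL.

62.1 mcg/mL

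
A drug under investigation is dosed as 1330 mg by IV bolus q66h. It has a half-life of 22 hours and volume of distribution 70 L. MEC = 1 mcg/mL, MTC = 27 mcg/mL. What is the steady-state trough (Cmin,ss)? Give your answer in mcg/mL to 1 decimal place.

2.7 mcg/mL

The dosing interval is 3 half-lives, so f = 2^(−3) = 0.125.
Accumulation ratio R = 1/(1 − f) = 1/0.875 = 8/7.
Single-dose peak C₀ = D/Vd = 1330/70 = 19 mcg/mL.
Steady-state peak Cmax,ss = C₀·R = 19 × 8/7 ≈ 21.714 mcg/mL.
Steady-state trough Cmin,ss = Cmax,ss·f ≈ 21.714 × 0.125 ≈ 2.714 mcg/mL.
Trough 2.7 mcg/mL vs MEC 1 mcg/mL: adequate.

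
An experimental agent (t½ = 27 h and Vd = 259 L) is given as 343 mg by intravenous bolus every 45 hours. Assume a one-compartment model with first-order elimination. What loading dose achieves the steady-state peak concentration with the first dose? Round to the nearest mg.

501 mg

f = (1/2)^(45/27) ≈ 0.314980; accumulation ratio R = 1/(1−f) ≈ 1.45981.
Loading dose to hit Cmax,ss on first dose: D_load = D_maint·R ≈ 343 × 1.45981 ≈ 500.71 mg.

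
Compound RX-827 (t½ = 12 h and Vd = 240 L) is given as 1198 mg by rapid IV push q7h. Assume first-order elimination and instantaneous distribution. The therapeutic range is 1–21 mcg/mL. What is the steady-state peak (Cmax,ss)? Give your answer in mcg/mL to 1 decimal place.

15.0 mcg/mL

τ/t½ = 7/12 ≈ 0.58333, so fraction remaining f = (1/2)^(7/12) ≈ 0.6674.
At steady state, accumulation factor R = 1/(1 − e^(−kτ)) ≈ 3.0066.
Single-dose peak C₀ = D/Vd = 1198/240 ≈ 4.992 mcg/mL.
Steady-state peak Cmax,ss = C₀·R ≈ 4.992 × 3.0066 ≈ 15.009 mcg/mL.
Peak 15.0 mcg/mL vs MTC 21 mcg/mL: below toxic threshold.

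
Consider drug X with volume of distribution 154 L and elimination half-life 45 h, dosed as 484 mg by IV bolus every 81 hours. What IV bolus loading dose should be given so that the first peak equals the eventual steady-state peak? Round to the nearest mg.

679 mg

f = (1/2)^(81/45) ≈ 0.287175; accumulation ratio R = 1/(1−f) ≈ 1.40287.
Loading dose to hit Cmax,ss on first dose: D_load = D_maint·R ≈ 484 × 1.40287 ≈ 678.99 mg.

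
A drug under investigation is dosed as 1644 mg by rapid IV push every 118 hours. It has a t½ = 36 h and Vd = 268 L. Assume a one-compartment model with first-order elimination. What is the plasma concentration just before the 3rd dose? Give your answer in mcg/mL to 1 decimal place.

f = (1/2)^(τ/t½) = (1/2)^(118/36) ≈ 0.1031.
C₀ = D/Vd = 1644/268 ≈ 6.134 mcg/mL.
Before the 3rd dose, 2 doses have been given. Superposition: Cmin = C₀·(f + f²).
≈ 6.134 × (0.1031 + 0.0106) ≈ 6.134 × 0.1137 ≈ 0.697 mcg/mL.

0.7 mcg/mL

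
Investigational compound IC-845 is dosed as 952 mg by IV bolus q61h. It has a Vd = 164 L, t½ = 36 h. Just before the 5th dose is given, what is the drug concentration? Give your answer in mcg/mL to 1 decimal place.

2.6 mcg/mL

f = (1/2)^(τ/t½) = (1/2)^(61/36) ≈ 0.3090.
C₀ = D/Vd = 952/164 ≈ 5.805 mcg/mL.
Before the 5th dose, 4 doses have been given. Superposition: Cmin = C₀·(f + f² + … + f^4).
≈ 5.805 × (0.3090 + 0.0955 + 0.0295 + 0.0091) ≈ 5.805 × 0.4431 ≈ 2.572 mcg/mL.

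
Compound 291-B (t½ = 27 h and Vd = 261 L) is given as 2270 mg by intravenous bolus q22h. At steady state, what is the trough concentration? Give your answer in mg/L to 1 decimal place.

11.5 mg/L

k = ln2/t½ = ln2/27 ≈ 0.025672 h⁻¹; fraction remaining f = e^(−kτ) = e^(−0.025672×22) ≈ 0.5685.
Each bolus raises the concentration by D/Vd = 2270/261 ≈ 8.697 mg/L.
Steady-state trough Cmin,ss = C₀·f/(1−f) ≈ 8.697 × 0.5685/0.4315 ≈ 11.458 mg/L.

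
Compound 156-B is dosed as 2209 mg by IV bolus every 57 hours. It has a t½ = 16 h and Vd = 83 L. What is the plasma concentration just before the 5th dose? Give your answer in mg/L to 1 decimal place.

2.5 mg/L

f = (1/2)^(τ/t½) = (1/2)^(57/16) ≈ 0.0846.
C₀ = D/Vd = 2209/83 ≈ 26.614 mg/L.
Before the 5th dose, 4 doses have been given. Superposition: Cmin = C₀·(f + f² + … + f^4).
≈ 26.614 × (0.0846 + 0.0072 + 0.0006 + 0.0001) ≈ 26.614 × 0.0925 ≈ 2.462 mg/L.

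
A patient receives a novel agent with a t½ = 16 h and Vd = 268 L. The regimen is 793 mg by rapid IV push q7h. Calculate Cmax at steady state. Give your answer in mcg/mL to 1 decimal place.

11.3 mcg/mL

τ/t½ = 7/16 ≈ 0.4375, so fraction remaining f = (1/2)^(7/16) ≈ 0.7384.
Accumulation ratio R = 1/(1 − f) ≈ 1/0.2616 ≈ 3.8226.
Single-dose peak C₀ = D/Vd = 793/268 ≈ 2.959 mcg/mL.
Cmax,ss = C₀/(1 − f) ≈ 2.959/0.2616 ≈ 11.311 mcg/mL.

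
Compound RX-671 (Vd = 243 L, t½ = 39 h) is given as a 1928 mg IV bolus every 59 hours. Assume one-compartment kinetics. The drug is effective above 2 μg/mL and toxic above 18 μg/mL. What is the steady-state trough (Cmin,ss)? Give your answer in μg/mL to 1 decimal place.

τ/t½ = 59/39 ≈ 1.5128, so fraction remaining f = (1/2)^(59/39) ≈ 0.3504.
Each bolus raises the concentration by D/Vd = 1928/243 ≈ 7.934 μg/mL.
Steady-state trough Cmin,ss = C₀·f/(1−f) ≈ 7.934 × 0.3504/0.6496 ≈ 4.280 μg/mL.
Trough 4.3 μg/mL vs MEC 2 μg/mL: adequate.

4.3 μg/mL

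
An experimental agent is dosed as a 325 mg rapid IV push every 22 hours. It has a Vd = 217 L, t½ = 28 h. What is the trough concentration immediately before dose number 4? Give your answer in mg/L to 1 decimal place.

f = (1/2)^(τ/t½) = (1/2)^(22/28) ≈ 0.5801.
C₀ = D/Vd = 325/217 ≈ 1.498 mg/L.
Before the 4th dose, 3 doses have been given. Superposition: Cmin = C₀·(f + f² + … + f^3).
≈ 1.498 × (0.5801 + 0.3365 + 0.1952) ≈ 1.498 × 1.1118 ≈ 1.665 mg/L.

1.7 mg/L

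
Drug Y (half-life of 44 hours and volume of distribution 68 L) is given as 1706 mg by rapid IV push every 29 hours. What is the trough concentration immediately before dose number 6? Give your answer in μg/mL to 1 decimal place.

38.9 μg/mL

f = (1/2)^(τ/t½) = (1/2)^(29/44) ≈ 0.6333.
C₀ = D/Vd = 1706/68 ≈ 25.088 μg/mL.
Before the 6th dose, 5 doses have been given. Superposition: Cmin = C₀·(f + f² + … + f^5).
≈ 25.088 × (0.6333 + 0.4011 + 0.2540 + 0.1609 + 0.1019) ≈ 25.088 × 1.5512 ≈ 38.917 μg/mL.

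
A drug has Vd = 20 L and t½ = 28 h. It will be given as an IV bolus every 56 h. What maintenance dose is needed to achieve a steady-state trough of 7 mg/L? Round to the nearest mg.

τ/t½ = 56/28 ≈ 2, so f = (1/2)^(56/28) ≈ 0.250000.
Cmin,ss = (D/Vd)·f/(1−f), so D = Cmin,ss·Vd·(1−f)/f.
D = 7 × 20 × (1−f)/f ≈ 7 × 20 × 3.00000 ≈ 420.00 mg.

420 mg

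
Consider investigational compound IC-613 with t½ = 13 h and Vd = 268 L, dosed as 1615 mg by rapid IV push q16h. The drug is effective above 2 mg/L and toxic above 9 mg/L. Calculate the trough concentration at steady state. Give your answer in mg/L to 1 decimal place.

4.5 mg/L

τ/t½ = 16/13 ≈ 1.2308, so fraction remaining f = (1/2)^(16/13) ≈ 0.4261.
Single-dose peak C₀ = D/Vd = 1615/268 ≈ 6.026 mg/L.
Steady-state trough Cmin,ss = C₀·f/(1−f) ≈ 6.026 × 0.4261/0.5739 ≈ 4.474 mg/L.
Trough 4.5 mg/L vs MEC 2 mg/L: adequate.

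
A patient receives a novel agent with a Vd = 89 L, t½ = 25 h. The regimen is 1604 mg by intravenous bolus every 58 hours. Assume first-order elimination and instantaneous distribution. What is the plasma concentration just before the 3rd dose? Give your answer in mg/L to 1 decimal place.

4.3 mg/L

f = (1/2)^(τ/t½) = (1/2)^(58/25) ≈ 0.2003.
C₀ = D/Vd = 1604/89 ≈ 18.022 mg/L.
Before the 3rd dose, 2 doses have been given. Superposition: Cmin = C₀·(f + f²).
≈ 18.022 × (0.2003 + 0.0401) ≈ 18.022 × 0.2404 ≈ 4.332 mg/L.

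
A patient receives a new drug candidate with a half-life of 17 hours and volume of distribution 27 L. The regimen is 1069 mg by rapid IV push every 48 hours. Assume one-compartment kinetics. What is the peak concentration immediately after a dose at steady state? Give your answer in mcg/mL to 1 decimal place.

τ/t½ = 48/17 ≈ 2.8235, so fraction remaining f = (1/2)^(48/17) ≈ 0.1413.
Accumulation ratio R = 1/(1 − f) ≈ 1/0.8587 ≈ 1.1646.
Each bolus raises the concentration by D/Vd = 1069/27 ≈ 39.593 mcg/mL.
Cmax,ss = C₀/(1 − f) ≈ 39.593/0.8587 ≈ 46.108 mcg/mL.

46.1 mcg/mL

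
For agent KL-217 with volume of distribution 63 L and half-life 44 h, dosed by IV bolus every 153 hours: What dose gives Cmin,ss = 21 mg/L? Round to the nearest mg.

13411 mg

τ/t½ = 153/44 ≈ 3.4773, so f = (1/2)^(153/44) ≈ 0.089792.
Cmin,ss = (D/Vd)·f/(1−f), so D = Cmin,ss·Vd·(1−f)/f.
D = 21 × 63 × (1−f)/f ≈ 21 × 63 × 10.13685 ≈ 13411.05 mg.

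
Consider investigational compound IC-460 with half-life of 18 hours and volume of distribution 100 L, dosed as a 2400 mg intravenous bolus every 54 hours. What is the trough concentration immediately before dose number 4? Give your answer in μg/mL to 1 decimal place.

f = (1/2)^(τ/t½) = (1/2)^(54/18) ≈ 0.1250.
C₀ = D/Vd = 2400/100 ≈ 24.000 μg/mL.
Before the 4th dose, 3 doses have been given. Superposition: Cmin = C₀·(f + f² + … + f^3).
≈ 24.000 × (0.1250 + 0.0156 + 0.0020) ≈ 24.000 × 0.1426 ≈ 3.422 μg/mL.

3.4 μg/mL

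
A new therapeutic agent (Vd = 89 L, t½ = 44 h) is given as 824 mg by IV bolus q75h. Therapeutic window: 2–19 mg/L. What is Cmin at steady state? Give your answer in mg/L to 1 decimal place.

4.1 mg/L

Over one 75-h interval, 75/44 ≈ 1.7045 half-lives elapse, leaving f ≈ 0.3068 of each dose.
Accumulation ratio R = 1/(1 − f) ≈ 1/0.6932 ≈ 1.4426.
Each bolus raises the concentration by D/Vd = 824/89 ≈ 9.258 mg/L.
Cmax,ss = C₀/(1 − f) ≈ 9.258/0.6932 ≈ 13.355 mg/L.
One interval later, Cmin,ss = Cmax,ss·e^(−kτ) ≈ 13.355 × 0.3068 ≈ 4.097 mg/L.
Trough 4.1 mg/L vs MEC 2 mg/L: adequate.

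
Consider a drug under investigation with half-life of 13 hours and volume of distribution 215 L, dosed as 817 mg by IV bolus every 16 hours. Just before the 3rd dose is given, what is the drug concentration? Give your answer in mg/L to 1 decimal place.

f = (1/2)^(τ/t½) = (1/2)^(16/13) ≈ 0.4261.
C₀ = D/Vd = 817/215 ≈ 3.800 mg/L.
Before the 3rd dose, 2 doses have been given. Superposition: Cmin = C₀·(f + f²).
≈ 3.800 × (0.4261 + 0.1816) ≈ 3.800 × 0.6077 ≈ 2.309 mg/L.

2.3 mg/L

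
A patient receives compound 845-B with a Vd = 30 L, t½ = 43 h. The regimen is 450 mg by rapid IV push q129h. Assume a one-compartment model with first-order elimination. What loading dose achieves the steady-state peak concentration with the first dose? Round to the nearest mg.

f = (1/2)^(129/43) ≈ 0.125000; accumulation ratio R = 1/(1−f) ≈ 1.14286.
Loading dose to hit Cmax,ss on first dose: D_load = D_maint·R ≈ 450 × 1.14286 ≈ 514.29 mg.

514 mg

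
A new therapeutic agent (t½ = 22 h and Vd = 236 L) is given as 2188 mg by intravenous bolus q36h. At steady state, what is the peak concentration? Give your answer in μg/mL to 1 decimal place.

τ/t½ = 36/22 ≈ 1.6364, so fraction remaining f = (1/2)^(36/22) ≈ 0.3217.
Accumulation ratio R = 1/(1 − f) ≈ 1/0.6783 ≈ 1.4743.
Single-dose peak C₀ = D/Vd = 2188/236 ≈ 9.271 μg/mL.
Cmax,ss = C₀/(1 − f) ≈ 9.271/0.6783 ≈ 13.668 μg/mL.

13.7 μg/mL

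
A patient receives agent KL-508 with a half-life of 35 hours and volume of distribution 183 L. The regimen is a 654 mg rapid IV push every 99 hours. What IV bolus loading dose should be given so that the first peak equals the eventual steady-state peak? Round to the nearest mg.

761 mg

f = (1/2)^(99/35) ≈ 0.140772; accumulation ratio R = 1/(1−f) ≈ 1.16384.
Loading dose to hit Cmax,ss on first dose: D_load = D_maint·R ≈ 654 × 1.16384 ≈ 761.15 mg.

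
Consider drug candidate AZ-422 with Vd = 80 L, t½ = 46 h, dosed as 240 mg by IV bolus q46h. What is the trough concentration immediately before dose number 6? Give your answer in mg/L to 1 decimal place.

2.9 mg/L

f = (1/2)^(τ/t½) = (1/2)^(46/46) ≈ 0.5000.
C₀ = D/Vd = 240/80 ≈ 3.000 mg/L.
Before the 6th dose, 5 doses have been given. Superposition: Cmin = C₀·(f + f² + … + f^5).
≈ 3.000 × (0.5000 + 0.2500 + 0.1250 + 0.0625 + 0.0313) ≈ 3.000 × 0.9688 ≈ 2.906 mg/L.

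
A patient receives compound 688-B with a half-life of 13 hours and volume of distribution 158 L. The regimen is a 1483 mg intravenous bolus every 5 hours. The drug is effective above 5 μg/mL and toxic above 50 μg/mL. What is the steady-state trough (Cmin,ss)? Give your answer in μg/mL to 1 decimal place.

Over one 5-h interval, 5/13 ≈ 0.38462 half-lives elapse, leaving f ≈ 0.7660 of each dose.
At steady state, accumulation factor R = 1/(1 − e^(−kτ)) ≈ 4.2735.
Single-dose peak C₀ = D/Vd = 1483/158 ≈ 9.386 μg/mL.
Cmax,ss = C₀/(1 − f) ≈ 9.386/0.2340 ≈ 40.111 μg/mL.
Steady-state trough Cmin,ss = Cmax,ss·f ≈ 40.111 × 0.7660 ≈ 30.725 μg/mL.
Trough 30.7 μg/mL vs MEC 5 μg/mL: adequate.

30.7 μg/mL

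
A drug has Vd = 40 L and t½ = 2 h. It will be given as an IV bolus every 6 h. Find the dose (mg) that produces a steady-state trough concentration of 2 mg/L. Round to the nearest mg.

τ/t½ = 6/2 ≈ 3, so f = (1/2)^(6/2) ≈ 0.125000.
Cmin,ss = (D/Vd)·f/(1−f), so D = Cmin,ss·Vd·(1−f)/f.
D = 2 × 40 × (1−f)/f ≈ 2 × 40 × 7.00000 ≈ 560.00 mg.

560 mg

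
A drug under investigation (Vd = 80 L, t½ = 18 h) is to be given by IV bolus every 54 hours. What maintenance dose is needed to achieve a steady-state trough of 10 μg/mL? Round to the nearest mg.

τ/t½ = 54/18 ≈ 3, so f = (1/2)^(54/18) ≈ 0.125000.
Cmin,ss = (D/Vd)·f/(1−f), so D = Cmin,ss·Vd·(1−f)/f.
D = 10 × 80 × (1−f)/f ≈ 10 × 80 × 7.00000 ≈ 5600.00 mg.

5600 mg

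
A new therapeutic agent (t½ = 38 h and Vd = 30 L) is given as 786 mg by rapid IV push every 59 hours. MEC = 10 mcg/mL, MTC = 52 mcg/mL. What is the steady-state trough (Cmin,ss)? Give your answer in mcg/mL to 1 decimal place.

τ/t½ = 59/38 ≈ 1.5526, so fraction remaining f = (1/2)^(59/38) ≈ 0.3409.
Each bolus raises the concentration by D/Vd = 786/30 ≈ 26.200 mcg/mL.
Steady-state trough Cmin,ss = C₀·f/(1−f) ≈ 26.200 × 0.3409/0.6591 ≈ 13.551 mcg/mL.
Trough 13.6 mcg/mL vs MEC 10 mcg/mL: adequate.

13.6 mcg/mL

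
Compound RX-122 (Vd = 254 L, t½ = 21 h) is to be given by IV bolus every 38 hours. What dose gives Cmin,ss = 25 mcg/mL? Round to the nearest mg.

τ/t½ = 38/21 ≈ 1.8095, so f = (1/2)^(38/21) ≈ 0.285285.
Cmin,ss = (D/Vd)·f/(1−f), so D = Cmin,ss·Vd·(1−f)/f.
D = 25 × 254 × (1−f)/f ≈ 25 × 254 × 2.50527 ≈ 15908.46 mg.

15908 mg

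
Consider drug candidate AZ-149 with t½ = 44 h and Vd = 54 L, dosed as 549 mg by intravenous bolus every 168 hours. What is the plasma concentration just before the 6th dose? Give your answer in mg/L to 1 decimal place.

f = (1/2)^(τ/t½) = (1/2)^(168/44) ≈ 0.0709.
C₀ = D/Vd = 549/54 ≈ 10.167 mg/L.
Before the 6th dose, 5 doses have been given. Superposition: Cmin = C₀·(f + f² + … + f^5).
≈ 10.167 × (0.0709 + 0.0050 + 0.0004 + 0.0000 + 0.0000) ≈ 10.167 × 0.0763 ≈ 0.776 mg/L.

0.8 mg/L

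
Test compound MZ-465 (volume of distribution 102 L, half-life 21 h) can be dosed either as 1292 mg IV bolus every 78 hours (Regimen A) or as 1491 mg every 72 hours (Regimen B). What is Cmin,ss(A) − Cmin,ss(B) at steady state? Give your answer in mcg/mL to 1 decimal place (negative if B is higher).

Regimen A: f = (1/2)^(78/21) ≈ 0.0762; Cmin,ss = (1292/102)·f/(1−f) ≈ 1.045 mcg/mL.
Regimen B: f = (1/2)^(72/21) ≈ 0.0929; Cmin,ss = (1491/102)·f/(1−f) ≈ 1.497 mcg/mL.
Difference ≈ 1.045 − 1.497 ≈ -0.452 mcg/mL.

-0.5 mcg/mL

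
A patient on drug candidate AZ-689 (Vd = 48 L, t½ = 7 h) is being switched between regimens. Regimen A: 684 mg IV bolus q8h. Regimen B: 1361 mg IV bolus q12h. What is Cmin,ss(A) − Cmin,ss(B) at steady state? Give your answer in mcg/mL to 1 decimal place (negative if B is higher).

Regimen A: f = (1/2)^(8/7) ≈ 0.4529; Cmin,ss = (684/48)·f/(1−f) ≈ 11.796 mcg/mL.
Regimen B: f = (1/2)^(12/7) ≈ 0.3048; Cmin,ss = (1361/48)·f/(1−f) ≈ 12.431 mcg/mL.
Difference ≈ 11.796 − 12.431 ≈ -0.635 mcg/mL.

-0.6 mcg/mL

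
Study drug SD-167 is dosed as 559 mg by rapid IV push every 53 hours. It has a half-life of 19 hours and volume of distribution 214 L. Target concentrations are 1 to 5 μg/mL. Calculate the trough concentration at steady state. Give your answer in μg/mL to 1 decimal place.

τ/t½ = 53/19 ≈ 2.7895, so fraction remaining f = (1/2)^(53/19) ≈ 0.1446.
Single-dose peak C₀ = D/Vd = 559/214 ≈ 2.612 μg/mL.
Steady-state trough Cmin,ss = C₀·f/(1−f) ≈ 2.612 × 0.1446/0.8554 ≈ 0.442 μg/mL.
Trough 0.4 μg/mL vs MEC 1 μg/mL: subtherapeutic.

0.4 μg/mL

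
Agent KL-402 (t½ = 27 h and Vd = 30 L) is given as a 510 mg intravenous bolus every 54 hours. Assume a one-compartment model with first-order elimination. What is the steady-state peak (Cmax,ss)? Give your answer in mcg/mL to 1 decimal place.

The dosing interval is 2 half-lives, so f = 2^(−2) = 0.25.
Accumulation ratio R = 1/(1 − f) = 1/0.75 = 4/3.
Single-dose peak C₀ = D/Vd = 510/30 = 17 mcg/mL.
Steady-state peak Cmax,ss = C₀·R = 17 × 4/3 ≈ 22.667 mcg/mL.

22.7 mcg/mL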